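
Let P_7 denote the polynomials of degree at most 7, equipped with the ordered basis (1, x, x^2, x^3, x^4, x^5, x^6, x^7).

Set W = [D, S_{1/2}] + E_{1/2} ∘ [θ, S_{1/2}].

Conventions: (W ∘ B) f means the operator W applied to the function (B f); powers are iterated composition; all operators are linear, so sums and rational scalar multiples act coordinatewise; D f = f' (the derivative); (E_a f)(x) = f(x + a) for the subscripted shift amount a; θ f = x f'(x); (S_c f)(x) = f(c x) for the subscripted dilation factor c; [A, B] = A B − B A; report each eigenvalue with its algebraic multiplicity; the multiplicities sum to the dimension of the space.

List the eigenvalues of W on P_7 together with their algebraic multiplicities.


image of 1: 0
image of x: -1/2
image of x^2: -(1/2)x
image of x^3: -(3/8)x^2
image of x^4: -(1/4)x^3
image of x^5: -(5/32)x^4
image of x^6: -(3/32)x^5
image of x^7: -(7/128)x^6
the matrix is upper triangular; its diagonal is (0, 0, 0, 0, 0, 0, 0, 0)
for a triangular matrix the eigenvalues are the diagonal entries, with algebraic multiplicity their repetition count

λ = 0 (multiplicity 8)


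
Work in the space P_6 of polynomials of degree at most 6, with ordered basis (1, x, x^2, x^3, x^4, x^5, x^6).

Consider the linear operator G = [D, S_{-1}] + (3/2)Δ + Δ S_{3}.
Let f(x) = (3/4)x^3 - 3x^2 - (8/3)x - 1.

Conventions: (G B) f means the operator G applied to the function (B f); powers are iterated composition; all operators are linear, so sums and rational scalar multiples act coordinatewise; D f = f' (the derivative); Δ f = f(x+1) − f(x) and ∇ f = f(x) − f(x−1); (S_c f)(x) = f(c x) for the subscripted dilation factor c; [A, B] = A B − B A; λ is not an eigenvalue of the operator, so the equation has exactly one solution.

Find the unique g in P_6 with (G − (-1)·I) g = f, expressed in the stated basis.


write g with unknown coordinates in the stated basis and equate coefficients in (G − (-1)·I) g = f
solving from the highest basis element down gives g = (3/4)x^3 - (501/8)x^2 + (8993/6)x - 149371/48
check: G g = (477/8)x^2 - (3003/2)x + 149323/48
so G g − (-1)·g = (3/4)x^3 - 3x^2 - (8/3)x - 1 = f ✓

the result is g(x) = (3/4)x^3 - (501/8)x^2 + (8993/6)x - 149371/48


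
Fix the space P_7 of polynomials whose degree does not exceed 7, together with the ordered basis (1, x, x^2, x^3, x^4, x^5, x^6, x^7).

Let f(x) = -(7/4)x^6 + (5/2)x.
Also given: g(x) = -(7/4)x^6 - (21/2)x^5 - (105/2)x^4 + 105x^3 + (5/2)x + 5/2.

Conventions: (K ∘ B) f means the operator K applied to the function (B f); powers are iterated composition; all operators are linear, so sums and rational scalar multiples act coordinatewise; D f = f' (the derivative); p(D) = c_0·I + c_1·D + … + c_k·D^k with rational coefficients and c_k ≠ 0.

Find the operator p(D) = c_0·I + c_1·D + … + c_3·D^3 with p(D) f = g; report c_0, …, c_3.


D^0 f = -(7/4)x^6 + (5/2)x
D^1 f = -(21/2)x^5 + 5/2
D^2 f = -(105/2)x^4
D^3 f = -210x^3
matching coefficients of g against c_0 f + c_1 Df + … from the top degree down determines the c_i
solution: c_0 = 1, c_1 = 1, c_2 = 1, c_3 = -1/2

p(D) = I + D + D^2 − (1/2)·D^3, i.e. c_0 = 1, c_1 = 1, c_2 = 1, c_3 = -1/2


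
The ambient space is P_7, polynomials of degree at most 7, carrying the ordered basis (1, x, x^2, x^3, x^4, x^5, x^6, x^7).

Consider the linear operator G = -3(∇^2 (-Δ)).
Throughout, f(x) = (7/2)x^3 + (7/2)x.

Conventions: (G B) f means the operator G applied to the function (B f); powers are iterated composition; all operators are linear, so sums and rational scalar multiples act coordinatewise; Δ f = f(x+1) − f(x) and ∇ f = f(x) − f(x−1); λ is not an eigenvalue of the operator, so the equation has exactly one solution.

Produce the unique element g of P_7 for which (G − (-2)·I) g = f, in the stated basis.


write g with unknown coordinates in the stated basis and equate coefficients in (G − (-2)·I) g = f
solving from the highest basis element down gives g = (7/4)x^3 + (7/4)x - 63/4
check: G g = 63/2
so G g − (-2)·g = (7/2)x^3 + (7/2)x = f ✓

the result is g(x) = (7/4)x^3 + (7/4)x - 63/4


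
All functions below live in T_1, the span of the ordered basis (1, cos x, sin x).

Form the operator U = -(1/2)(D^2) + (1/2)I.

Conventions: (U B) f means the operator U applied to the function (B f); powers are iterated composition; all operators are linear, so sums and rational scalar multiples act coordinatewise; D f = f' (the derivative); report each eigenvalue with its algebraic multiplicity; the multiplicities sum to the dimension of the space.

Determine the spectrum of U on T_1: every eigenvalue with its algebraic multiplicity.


λ = 1/2 (multiplicity 1), λ = 1 (multiplicity 2)

image of 1: 1/2
image of cos x: cos x
image of sin x: sin x
the matrix is diagonal; its diagonal is (1/2, 1, 1)
for a triangular matrix the eigenvalues are the diagonal entries, with algebraic multiplicity their repetition count


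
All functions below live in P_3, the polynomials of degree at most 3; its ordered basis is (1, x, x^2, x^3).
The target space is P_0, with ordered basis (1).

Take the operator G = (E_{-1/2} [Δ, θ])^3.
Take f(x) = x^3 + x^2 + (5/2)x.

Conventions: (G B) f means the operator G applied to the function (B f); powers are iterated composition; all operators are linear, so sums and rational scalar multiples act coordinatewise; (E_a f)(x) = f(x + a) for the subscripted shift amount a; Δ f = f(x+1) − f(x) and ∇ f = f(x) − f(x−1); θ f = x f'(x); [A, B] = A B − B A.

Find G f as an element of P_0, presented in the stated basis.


θ f = 3x^3 + 2x^2 + (5/2)x
Δ θ f = 9x^2 + 13x + 15/2
Δ f = 3x^2 + 5x + 9/2
θ Δ f = 6x^2 + 5x
[Δ, θ] f = 3x^2 + 8x + 15/2
E_{-1/2} [Δ, θ] f = 3x^2 + 5x + 17/4
θ (E_{-1/2} [Δ, θ]) f = 6x^2 + 5x
Δ θ (E_{-1/2} [Δ, θ]) f = 12x + 11
Δ (E_{-1/2} [Δ, θ]) f = 6x + 8
θ Δ (E_{-1/2} [Δ, θ]) f = 6x
[Δ, θ] (E_{-1/2} [Δ, θ]) f = 6x + 11
E_{-1/2} [Δ, θ] (E_{-1/2} [Δ, θ]) f = 6x + 8
θ (E_{-1/2} [Δ, θ]) (E_{-1/2} [Δ, θ]) f = 6x
Δ θ (E_{-1/2} [Δ, θ]) (E_{-1/2} [Δ, θ]) f = 6
Δ (E_{-1/2} [Δ, θ]) (E_{-1/2} [Δ, θ]) f = 6
θ Δ (E_{-1/2} [Δ, θ]) (E_{-1/2} [Δ, θ]) f = 0
[Δ, θ] (E_{-1/2} [Δ, θ]) (E_{-1/2} [Δ, θ]) f = 6
E_{-1/2} [Δ, θ] (E_{-1/2} [Δ, θ]) (E_{-1/2} [Δ, θ]) f = 6

the result is g(x) = 6


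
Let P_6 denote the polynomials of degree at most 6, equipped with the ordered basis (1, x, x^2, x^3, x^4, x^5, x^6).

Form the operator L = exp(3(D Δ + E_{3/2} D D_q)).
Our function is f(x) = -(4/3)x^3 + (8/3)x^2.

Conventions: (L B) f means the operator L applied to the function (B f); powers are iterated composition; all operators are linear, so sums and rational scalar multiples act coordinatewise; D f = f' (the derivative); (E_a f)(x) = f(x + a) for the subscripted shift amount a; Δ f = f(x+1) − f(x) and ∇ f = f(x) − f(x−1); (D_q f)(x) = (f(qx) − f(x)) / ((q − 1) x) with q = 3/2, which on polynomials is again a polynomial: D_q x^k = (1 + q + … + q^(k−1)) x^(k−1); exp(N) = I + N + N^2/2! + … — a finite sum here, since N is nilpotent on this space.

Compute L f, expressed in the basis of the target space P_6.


the result is g(x) = -(4/3)x^3 + (8/3)x^2 - 62x - 33

order-1 term: -62x - 33
the series for exp(3(D Δ + E_{3/2} D D_q)) f terminates at order 1
exp(3(D Δ + E_{3/2} D D_q)) f = -(4/3)x^3 + (8/3)x^2 - 62x - 33


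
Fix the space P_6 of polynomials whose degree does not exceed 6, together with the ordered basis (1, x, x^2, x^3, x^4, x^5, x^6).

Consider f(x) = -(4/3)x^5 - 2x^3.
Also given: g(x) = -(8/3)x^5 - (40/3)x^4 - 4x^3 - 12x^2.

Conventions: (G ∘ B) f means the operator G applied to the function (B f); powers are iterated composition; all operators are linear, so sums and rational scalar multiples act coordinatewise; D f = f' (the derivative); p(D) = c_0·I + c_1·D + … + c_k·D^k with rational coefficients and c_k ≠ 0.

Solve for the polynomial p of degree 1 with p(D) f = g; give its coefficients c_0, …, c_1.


c_0 = 2, c_1 = 2

D^0 f = -(4/3)x^5 - 2x^3
D^1 f = -(20/3)x^4 - 6x^2
matching coefficients of g against c_0 f + c_1 Df + … from the top degree down determines the c_i
solution: c_0 = 2, c_1 = 2


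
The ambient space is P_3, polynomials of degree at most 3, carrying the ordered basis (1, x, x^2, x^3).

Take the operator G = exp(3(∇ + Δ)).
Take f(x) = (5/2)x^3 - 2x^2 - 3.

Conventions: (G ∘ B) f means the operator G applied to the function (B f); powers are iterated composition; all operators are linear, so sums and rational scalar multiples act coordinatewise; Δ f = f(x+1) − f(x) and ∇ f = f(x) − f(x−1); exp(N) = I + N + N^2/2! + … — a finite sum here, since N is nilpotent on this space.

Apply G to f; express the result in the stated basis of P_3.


order-1 term: 45x^2 - 24x + 15
order-2 term: 270x - 72
order-3 term: 540
the series for exp(3(∇ + Δ)) f terminates at order 3
exp(3(∇ + Δ)) f = (5/2)x^3 + 43x^2 + 246x + 480

g(x) = (5/2)x^3 + 43x^2 + 246x + 480


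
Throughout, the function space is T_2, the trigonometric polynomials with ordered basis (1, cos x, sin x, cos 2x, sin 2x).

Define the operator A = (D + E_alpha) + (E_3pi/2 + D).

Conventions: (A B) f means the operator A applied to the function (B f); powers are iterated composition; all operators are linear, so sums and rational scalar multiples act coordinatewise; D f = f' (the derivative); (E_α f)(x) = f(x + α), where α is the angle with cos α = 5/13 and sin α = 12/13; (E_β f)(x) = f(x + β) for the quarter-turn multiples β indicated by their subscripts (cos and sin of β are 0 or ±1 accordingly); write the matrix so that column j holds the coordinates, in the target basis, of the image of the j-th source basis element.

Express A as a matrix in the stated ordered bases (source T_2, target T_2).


image of 1: 2
image of cos x: (5/13)cos x - (25/13)sin x
image of sin x: (25/13)cos x + (5/13)sin x
image of cos 2x: -(288/169)cos 2x - (796/169)sin 2x
image of sin 2x: (796/169)cos 2x - (288/169)sin 2x
each image's coordinates form column j of the matrix

the matrix is [[2, 0, 0, 0, 0]; [0, 5/13, 25/13, 0, 0]; [0, -25/13, 5/13, 0, 0]; [0, 0, 0, -288/169, 796/169]; [0, 0, 0, -796/169, -288/169]] (rows listed top to bottom)


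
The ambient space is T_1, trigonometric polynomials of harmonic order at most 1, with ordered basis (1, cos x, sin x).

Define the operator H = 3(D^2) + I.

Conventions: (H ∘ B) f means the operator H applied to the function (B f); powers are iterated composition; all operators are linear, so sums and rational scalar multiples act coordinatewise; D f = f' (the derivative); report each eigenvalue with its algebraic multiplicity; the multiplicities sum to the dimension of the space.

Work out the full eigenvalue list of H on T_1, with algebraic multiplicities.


image of 1: 1
image of cos x: -2cos x
image of sin x: -2sin x
the matrix is diagonal; its diagonal is (1, -2, -2)
for a triangular matrix the eigenvalues are the diagonal entries, with algebraic multiplicity their repetition count

λ = -2 (multiplicity 2), λ = 1 (multiplicity 1)


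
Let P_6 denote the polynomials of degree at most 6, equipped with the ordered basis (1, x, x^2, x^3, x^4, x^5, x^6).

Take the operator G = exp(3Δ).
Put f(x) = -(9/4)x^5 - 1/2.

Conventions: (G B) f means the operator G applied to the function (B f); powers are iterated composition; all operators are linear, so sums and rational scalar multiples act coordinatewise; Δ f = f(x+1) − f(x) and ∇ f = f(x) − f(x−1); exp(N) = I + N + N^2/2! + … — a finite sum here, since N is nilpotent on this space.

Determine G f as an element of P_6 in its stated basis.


the image equals g(x) = -(9/4)x^5 - (135/4)x^4 - 270x^3 - (2565/2)x^2 - (13905/4)x - 4199

order-1 term: -(135/4)x^4 - (135/2)x^3 - (135/2)x^2 - (135/4)x - 27/4
order-2 term: -(405/2)x^3 - (1215/2)x^2 - (2835/4)x - 1215/4
order-3 term: -(1215/2)x^2 - (3645/2)x - 6075/4
order-4 term: -(3645/4)x - 3645/2
order-5 term: -2187/4
the series for exp(3Δ) f terminates at order 5
exp(3Δ) f = -(9/4)x^5 - (135/4)x^4 - 270x^3 - (2565/2)x^2 - (13905/4)x - 4199


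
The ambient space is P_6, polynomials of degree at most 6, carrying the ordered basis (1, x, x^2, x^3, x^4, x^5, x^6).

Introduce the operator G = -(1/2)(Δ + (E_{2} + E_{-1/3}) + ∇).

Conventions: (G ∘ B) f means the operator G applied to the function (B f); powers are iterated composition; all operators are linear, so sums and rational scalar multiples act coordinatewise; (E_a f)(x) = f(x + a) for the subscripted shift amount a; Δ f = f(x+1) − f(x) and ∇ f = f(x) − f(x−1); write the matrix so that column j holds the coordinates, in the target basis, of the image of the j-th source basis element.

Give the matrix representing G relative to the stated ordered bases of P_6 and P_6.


the matrix is [[-1, -11/6, -37/18, -269/54, -1297/162, -8261/486, -46657/1458]; [0, -1, -11/3, -37/6, -538/27, -6485/162, -8261/81]; [0, 0, -1, -11/2, -37/3, -1345/27, -6485/54]; [0, 0, 0, -1, -22/3, -185/9, -2690/27]; [0, 0, 0, 0, -1, -55/6, -185/6]; [0, 0, 0, 0, 0, -1, -11]; [0, 0, 0, 0, 0, 0, -1]] (rows listed top to bottom)

image of 1: -1
image of x: -x - 11/6
image of x^2: -x^2 - (11/3)x - 37/18
image of x^3: -x^3 - (11/2)x^2 - (37/6)x - 269/54
image of x^4: -x^4 - (22/3)x^3 - (37/3)x^2 - (538/27)x - 1297/162
image of x^5: -x^5 - (55/6)x^4 - (185/9)x^3 - (1345/27)x^2 - (6485/162)x - 8261/486
image of x^6: -x^6 - 11x^5 - (185/6)x^4 - (2690/27)x^3 - (6485/54)x^2 - (8261/81)x - 46657/1458
each image's coordinates form column j of the matrix


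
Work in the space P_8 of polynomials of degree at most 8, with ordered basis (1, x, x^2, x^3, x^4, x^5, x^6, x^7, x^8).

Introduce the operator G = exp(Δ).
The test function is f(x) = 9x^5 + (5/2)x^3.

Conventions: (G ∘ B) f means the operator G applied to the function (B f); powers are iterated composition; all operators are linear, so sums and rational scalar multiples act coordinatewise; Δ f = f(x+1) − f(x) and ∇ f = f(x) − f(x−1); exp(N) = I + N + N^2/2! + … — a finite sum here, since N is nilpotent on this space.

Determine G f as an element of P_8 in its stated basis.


g(x) = 9x^5 + 45x^4 + (365/2)x^3 + (915/2)x^2 + 690x + 961/2

order-1 term: 45x^4 + 90x^3 + (195/2)x^2 + (105/2)x + 23/2
order-2 term: 90x^3 + 270x^2 + (645/2)x + 285/2
order-3 term: 90x^2 + 270x + 455/2
order-4 term: 45x + 90
order-5 term: 9
the series for exp(Δ) f terminates at order 5
exp(Δ) f = 9x^5 + 45x^4 + (365/2)x^3 + (915/2)x^2 + 690x + 961/2


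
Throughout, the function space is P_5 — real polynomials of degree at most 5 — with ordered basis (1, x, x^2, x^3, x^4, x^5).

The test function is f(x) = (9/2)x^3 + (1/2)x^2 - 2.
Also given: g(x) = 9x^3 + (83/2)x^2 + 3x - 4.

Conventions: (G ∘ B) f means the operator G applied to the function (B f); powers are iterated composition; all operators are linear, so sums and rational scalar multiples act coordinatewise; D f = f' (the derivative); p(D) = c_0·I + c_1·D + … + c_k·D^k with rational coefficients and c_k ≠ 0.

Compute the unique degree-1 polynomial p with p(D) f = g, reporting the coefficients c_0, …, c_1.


c_0 = 2, c_1 = 3

D^0 f = (9/2)x^3 + (1/2)x^2 - 2
D^1 f = (27/2)x^2 + x
matching coefficients of g against c_0 f + c_1 Df + … from the top degree down determines the c_i
solution: c_0 = 2, c_1 = 3


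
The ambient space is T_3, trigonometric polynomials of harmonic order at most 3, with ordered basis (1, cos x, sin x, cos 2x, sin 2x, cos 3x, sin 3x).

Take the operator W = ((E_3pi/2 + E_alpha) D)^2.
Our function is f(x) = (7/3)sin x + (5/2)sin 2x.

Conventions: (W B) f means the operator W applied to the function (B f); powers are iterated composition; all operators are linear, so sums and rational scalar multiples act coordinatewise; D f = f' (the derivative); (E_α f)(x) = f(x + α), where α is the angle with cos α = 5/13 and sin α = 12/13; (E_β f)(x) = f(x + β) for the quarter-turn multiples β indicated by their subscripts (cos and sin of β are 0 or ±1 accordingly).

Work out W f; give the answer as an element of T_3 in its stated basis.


D f = (7/3)cos x + 5cos 2x
E_3pi/2 D f = (7/3)sin x - 5cos 2x
E_alpha D f = (35/39)cos x - (28/13)sin x - (595/169)cos 2x - (600/169)sin 2x
(E_3pi/2 + E_alpha) D f = (35/39)cos x + (7/39)sin x - (1440/169)cos 2x - (600/169)sin 2x
D ((E_3pi/2 + E_alpha) D) f = (7/39)cos x - (35/39)sin x - (1200/169)cos 2x + (2880/169)sin 2x
E_3pi/2 D ((E_3pi/2 + E_alpha) D) f = (35/39)cos x + (7/39)sin x + (1200/169)cos 2x - (2880/169)sin 2x
E_alpha D ((E_3pi/2 + E_alpha) D) f = -(385/507)cos x - (259/507)sin x + (488400/28561)cos 2x - (198720/28561)sin 2x
(E_3pi/2 + E_alpha) D ((E_3pi/2 + E_alpha) D) f = (70/507)cos x - (56/169)sin x + (691200/28561)cos 2x - (685440/28561)sin 2x

the image equals g(x) = (70/507)cos x - (56/169)sin x + (691200/28561)cos 2x - (685440/28561)sin 2x


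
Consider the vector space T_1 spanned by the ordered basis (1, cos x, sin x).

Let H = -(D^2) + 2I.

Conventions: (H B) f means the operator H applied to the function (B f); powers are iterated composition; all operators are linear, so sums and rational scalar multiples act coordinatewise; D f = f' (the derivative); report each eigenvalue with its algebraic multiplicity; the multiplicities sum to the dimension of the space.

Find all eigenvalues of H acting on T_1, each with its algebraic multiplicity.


image of 1: 2
image of cos x: 3cos x
image of sin x: 3sin x
the matrix is diagonal; its diagonal is (2, 3, 3)
for a triangular matrix the eigenvalues are the diagonal entries, with algebraic multiplicity their repetition count

λ = 2 (multiplicity 1), λ = 3 (multiplicity 2)


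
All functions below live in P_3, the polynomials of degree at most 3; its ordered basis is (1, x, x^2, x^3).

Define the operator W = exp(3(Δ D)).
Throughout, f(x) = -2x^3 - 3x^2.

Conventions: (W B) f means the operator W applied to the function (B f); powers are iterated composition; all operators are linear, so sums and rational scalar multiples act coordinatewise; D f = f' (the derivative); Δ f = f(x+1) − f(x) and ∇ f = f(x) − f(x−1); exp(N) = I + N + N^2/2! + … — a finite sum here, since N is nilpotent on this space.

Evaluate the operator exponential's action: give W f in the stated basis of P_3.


order-1 term: -36x - 36
the series for exp(3(Δ D)) f terminates at order 1
exp(3(Δ D)) f = -2x^3 - 3x^2 - 36x - 36

g(x) = -2x^3 - 3x^2 - 36x - 36


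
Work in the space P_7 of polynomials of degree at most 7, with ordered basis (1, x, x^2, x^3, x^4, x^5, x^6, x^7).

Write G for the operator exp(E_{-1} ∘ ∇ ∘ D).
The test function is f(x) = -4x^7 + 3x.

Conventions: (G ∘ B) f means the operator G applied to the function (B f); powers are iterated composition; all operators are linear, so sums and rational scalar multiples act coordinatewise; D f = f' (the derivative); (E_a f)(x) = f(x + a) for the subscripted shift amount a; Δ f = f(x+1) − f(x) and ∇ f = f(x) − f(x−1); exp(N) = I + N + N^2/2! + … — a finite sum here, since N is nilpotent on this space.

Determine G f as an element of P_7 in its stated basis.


order-1 term: -168x^5 + 1260x^4 - 3920x^3 + 6300x^2 - 5208x + 1764
order-2 term: -1680x^3 + 15120x^2 - 46200x + 47880
order-3 term: -3360x + 15120
the series for exp(E_{-1} ∘ ∇ ∘ D) f terminates at order 3
exp(E_{-1} ∘ ∇ ∘ D) f = -4x^7 - 168x^5 + 1260x^4 - 5600x^3 + 21420x^2 - 54765x + 64764

g(x) = -4x^7 - 168x^5 + 1260x^4 - 5600x^3 + 21420x^2 - 54765x + 64764


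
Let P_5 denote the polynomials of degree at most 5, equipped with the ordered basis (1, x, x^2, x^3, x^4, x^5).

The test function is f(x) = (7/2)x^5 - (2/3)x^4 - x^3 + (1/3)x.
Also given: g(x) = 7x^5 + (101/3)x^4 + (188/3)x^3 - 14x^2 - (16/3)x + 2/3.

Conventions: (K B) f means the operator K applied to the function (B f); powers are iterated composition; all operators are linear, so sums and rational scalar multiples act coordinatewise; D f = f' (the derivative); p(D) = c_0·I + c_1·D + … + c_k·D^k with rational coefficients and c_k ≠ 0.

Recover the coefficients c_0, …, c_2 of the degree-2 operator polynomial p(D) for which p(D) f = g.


c_0 = 2, c_1 = 2, c_2 = 1

D^0 f = (7/2)x^5 - (2/3)x^4 - x^3 + (1/3)x
D^1 f = (35/2)x^4 - (8/3)x^3 - 3x^2 + 1/3
D^2 f = 70x^3 - 8x^2 - 6x
matching coefficients of g against c_0 f + c_1 Df + … from the top degree down determines the c_i
solution: c_0 = 2, c_1 = 2, c_2 = 1


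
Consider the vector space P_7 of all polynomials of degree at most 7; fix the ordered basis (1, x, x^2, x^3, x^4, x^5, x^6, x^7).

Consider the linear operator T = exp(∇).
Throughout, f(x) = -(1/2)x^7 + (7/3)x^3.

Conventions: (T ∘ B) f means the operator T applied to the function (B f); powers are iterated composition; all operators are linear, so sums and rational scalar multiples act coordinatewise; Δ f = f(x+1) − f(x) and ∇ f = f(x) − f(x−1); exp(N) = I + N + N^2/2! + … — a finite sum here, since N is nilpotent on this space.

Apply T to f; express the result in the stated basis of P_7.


the result is g(x) = -(1/2)x^7 - (7/2)x^6 + (35/2)x^4 - (91/6)x^3 - 14x^2 + (63/2)x - 41/6

order-1 term: -(7/2)x^6 + (21/2)x^5 - (35/2)x^4 + (35/2)x^3 - (7/2)x^2 - (7/2)x + 11/6
order-2 term: -(21/2)x^5 + (105/2)x^4 - (245/2)x^3 + (315/2)x^2 - (203/2)x + 49/2
order-3 term: -(35/2)x^4 + 105x^3 - (525/2)x^2 + 315x - 889/6
order-4 term: -(35/2)x^3 + 105x^2 - (455/2)x + 175
order-5 term: -(21/2)x^2 + (105/2)x - 70
order-6 term: -(7/2)x + 21/2
order-7 term: -1/2
the series for exp(∇) f terminates at order 7
exp(∇) f = -(1/2)x^7 - (7/2)x^6 + (35/2)x^4 - (91/6)x^3 - 14x^2 + (63/2)x - 41/6


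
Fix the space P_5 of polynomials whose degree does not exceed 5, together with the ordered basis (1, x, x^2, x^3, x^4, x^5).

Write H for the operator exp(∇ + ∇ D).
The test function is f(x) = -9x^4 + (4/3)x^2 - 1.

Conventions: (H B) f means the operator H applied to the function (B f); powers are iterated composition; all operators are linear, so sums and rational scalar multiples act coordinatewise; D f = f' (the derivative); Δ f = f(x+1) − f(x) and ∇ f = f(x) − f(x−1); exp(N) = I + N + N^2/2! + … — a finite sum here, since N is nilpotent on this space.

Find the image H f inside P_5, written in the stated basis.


order-1 term: -36x^3 - 54x^2 + (224/3)x - 77/3
order-2 term: -54x^2 - 108x + 139/3
order-3 term: -36x - 54
order-4 term: -9
the series for exp(∇ + ∇ D) f terminates at order 4
exp(∇ + ∇ D) f = -9x^4 - 36x^3 - (320/3)x^2 - (208/3)x - 130/3

the image equals g(x) = -9x^4 - 36x^3 - (320/3)x^2 - (208/3)x - 130/3


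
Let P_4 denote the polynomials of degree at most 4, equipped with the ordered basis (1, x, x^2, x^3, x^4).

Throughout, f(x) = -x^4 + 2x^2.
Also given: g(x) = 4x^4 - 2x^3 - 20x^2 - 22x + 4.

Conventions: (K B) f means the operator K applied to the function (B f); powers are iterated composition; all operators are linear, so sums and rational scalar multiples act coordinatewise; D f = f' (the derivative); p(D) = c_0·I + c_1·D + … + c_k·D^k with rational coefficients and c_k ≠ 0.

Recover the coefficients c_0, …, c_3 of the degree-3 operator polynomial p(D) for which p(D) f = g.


c_0 = -4, c_1 = 1/2, c_2 = 1, c_3 = 1

D^0 f = -x^4 + 2x^2
D^1 f = -4x^3 + 4x
D^2 f = -12x^2 + 4
D^3 f = -24x
matching coefficients of g against c_0 f + c_1 Df + … from the top degree down determines the c_i
solution: c_0 = -4, c_1 = 1/2, c_2 = 1, c_3 = 1


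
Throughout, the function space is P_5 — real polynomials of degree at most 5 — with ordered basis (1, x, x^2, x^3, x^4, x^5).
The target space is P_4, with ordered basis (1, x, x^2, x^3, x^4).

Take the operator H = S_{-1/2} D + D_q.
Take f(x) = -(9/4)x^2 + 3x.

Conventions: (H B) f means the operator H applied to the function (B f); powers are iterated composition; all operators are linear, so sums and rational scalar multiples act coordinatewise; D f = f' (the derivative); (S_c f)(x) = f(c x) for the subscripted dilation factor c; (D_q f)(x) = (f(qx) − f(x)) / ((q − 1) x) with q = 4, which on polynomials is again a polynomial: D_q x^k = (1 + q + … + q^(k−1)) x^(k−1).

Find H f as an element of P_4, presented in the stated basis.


the image equals g(x) = -9x + 6

D f = -(9/2)x + 3
S_{-1/2} D f = (9/4)x + 3
D_q f = -(45/4)x + 3
(S_{-1/2} D + D_q) f = -9x + 6


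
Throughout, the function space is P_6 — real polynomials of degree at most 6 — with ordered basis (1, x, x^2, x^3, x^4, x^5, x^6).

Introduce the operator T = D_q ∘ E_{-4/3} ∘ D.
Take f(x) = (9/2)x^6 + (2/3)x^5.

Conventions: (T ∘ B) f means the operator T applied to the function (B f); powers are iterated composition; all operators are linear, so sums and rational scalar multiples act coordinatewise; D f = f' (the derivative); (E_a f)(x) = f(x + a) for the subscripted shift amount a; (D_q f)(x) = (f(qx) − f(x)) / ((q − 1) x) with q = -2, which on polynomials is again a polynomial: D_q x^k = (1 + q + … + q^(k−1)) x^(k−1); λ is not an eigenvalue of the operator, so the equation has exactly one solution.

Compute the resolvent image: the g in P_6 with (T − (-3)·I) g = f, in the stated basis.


the image equals g(x) = (3/2)x^6 + (2/9)x^5 - 33x^4 - (2650/27)x^3 - (596/27)x^2 + (866/81)x - 41000/729

write g with unknown coordinates in the stated basis and equate coefficients in (T − (-3)·I) g = f
solving from the highest basis element down gives g = (3/2)x^6 + (2/9)x^5 - 33x^4 - (2650/27)x^3 - (596/27)x^2 + (866/81)x - 41000/729
check: T g = 99x^4 + (2650/9)x^3 + (596/9)x^2 - (866/27)x + 41000/243
so T g − (-3)·g = (9/2)x^6 + (2/3)x^5 = f ✓


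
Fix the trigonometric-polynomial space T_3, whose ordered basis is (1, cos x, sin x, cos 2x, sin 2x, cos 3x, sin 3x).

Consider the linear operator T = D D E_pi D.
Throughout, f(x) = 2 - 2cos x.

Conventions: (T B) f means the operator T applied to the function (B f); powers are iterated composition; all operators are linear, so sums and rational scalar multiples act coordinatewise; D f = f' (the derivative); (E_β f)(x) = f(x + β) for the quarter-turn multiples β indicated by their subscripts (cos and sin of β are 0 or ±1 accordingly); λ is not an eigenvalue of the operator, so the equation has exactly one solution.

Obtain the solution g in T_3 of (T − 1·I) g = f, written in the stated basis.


the image equals g(x) = -2 + cos x - sin x

write g with unknown coordinates in the stated basis and equate coefficients in (T − 1·I) g = f
solving from the highest basis element down gives g = -2 + cos x - sin x
check: T g = -cos x - sin x
so T g − 1·g = 2 - 2cos x = f ✓


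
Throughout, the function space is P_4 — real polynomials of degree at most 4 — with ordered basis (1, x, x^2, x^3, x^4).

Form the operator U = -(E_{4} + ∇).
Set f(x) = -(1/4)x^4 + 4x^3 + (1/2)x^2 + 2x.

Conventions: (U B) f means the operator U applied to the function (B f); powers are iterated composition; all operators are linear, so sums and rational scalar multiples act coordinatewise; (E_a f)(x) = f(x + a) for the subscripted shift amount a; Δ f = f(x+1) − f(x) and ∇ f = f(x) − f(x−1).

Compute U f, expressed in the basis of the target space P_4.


the image equals g(x) = (1/4)x^4 + x^3 - 38x^2 - 122x - 855/4

E_{4} f = -(1/4)x^4 + (49/2)x^2 + 134x + 208
∇ f = -x^3 + (27/2)x^2 - 12x + 23/4
(E_{4} + ∇) f = -(1/4)x^4 - x^3 + 38x^2 + 122x + 855/4
(-(E_{4} + ∇)) f = (1/4)x^4 + x^3 - 38x^2 - 122x - 855/4


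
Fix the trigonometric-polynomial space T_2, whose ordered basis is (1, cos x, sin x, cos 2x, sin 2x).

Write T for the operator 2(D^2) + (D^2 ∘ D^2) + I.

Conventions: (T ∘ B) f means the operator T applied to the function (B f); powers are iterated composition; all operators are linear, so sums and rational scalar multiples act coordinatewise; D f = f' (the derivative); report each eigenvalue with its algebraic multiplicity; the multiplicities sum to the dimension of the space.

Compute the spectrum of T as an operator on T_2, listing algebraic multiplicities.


λ = 0 (multiplicity 2), λ = 1 (multiplicity 1), λ = 9 (multiplicity 2)

image of 1: 1
image of cos x: 0
image of sin x: 0
image of cos 2x: 9cos 2x
image of sin 2x: 9sin 2x
the matrix is diagonal; its diagonal is (1, 0, 0, 9, 9)
for a triangular matrix the eigenvalues are the diagonal entries, with algebraic multiplicity their repetition count


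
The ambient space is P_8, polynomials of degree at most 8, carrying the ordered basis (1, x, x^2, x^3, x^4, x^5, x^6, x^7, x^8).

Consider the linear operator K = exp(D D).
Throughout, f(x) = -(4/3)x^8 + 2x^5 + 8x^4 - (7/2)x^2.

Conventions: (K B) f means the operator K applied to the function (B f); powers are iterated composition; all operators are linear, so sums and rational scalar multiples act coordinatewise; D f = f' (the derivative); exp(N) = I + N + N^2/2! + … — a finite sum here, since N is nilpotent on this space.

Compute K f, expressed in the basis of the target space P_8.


order-1 term: -(224/3)x^6 + 40x^3 + 96x^2 - 7
order-2 term: -1120x^4 + 120x + 96
order-3 term: -4480x^2
order-4 term: -2240
the series for exp(D D) f terminates at order 4
exp(D D) f = -(4/3)x^8 - (224/3)x^6 + 2x^5 - 1112x^4 + 40x^3 - (8775/2)x^2 + 120x - 2151

the result is g(x) = -(4/3)x^8 - (224/3)x^6 + 2x^5 - 1112x^4 + 40x^3 - (8775/2)x^2 + 120x - 2151


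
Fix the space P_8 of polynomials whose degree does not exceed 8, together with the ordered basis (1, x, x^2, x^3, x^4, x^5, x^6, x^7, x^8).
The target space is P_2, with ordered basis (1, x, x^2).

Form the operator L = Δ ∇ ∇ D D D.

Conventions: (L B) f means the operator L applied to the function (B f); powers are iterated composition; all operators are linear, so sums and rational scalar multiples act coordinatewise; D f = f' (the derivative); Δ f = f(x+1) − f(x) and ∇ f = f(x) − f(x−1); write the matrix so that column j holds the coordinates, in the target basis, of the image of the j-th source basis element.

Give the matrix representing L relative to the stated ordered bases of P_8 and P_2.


the matrix is [[0, 0, 0, 0, 0, 0, 720, -2520, 10080]; [0, 0, 0, 0, 0, 0, 0, 5040, -20160]; [0, 0, 0, 0, 0, 0, 0, 0, 20160]] (rows listed top to bottom)

image of 1: 0
image of x: 0
image of x^2: 0
image of x^3: 0
image of x^4: 0
image of x^5: 0
image of x^6: 720
image of x^7: 5040x - 2520
image of x^8: 20160x^2 - 20160x + 10080
each image's coordinates form column j of the matrix


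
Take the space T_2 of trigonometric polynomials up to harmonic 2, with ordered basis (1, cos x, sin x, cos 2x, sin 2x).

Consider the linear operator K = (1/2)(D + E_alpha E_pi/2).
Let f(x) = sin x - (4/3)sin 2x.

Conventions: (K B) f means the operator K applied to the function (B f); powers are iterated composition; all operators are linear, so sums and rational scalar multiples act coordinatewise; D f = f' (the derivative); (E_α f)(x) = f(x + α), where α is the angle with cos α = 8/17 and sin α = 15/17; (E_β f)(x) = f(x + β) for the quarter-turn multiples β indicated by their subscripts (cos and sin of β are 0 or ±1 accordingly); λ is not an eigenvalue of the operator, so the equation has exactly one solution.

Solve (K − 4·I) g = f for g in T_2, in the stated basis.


the result is g(x) = -(25/689)cos x - (151/689)sin x + (2704/49215)cos 2x + (5736/16405)sin 2x

write g with unknown coordinates in the stated basis and equate coefficients in (K − 4·I) g = f
solving from the highest basis element down gives g = -(25/689)cos x - (151/689)sin x + (2704/49215)cos 2x + (5736/16405)sin 2x
check: K g = -(100/689)cos x + (85/689)sin x + (10816/49215)cos 2x + (3212/49215)sin 2x
so K g − 4·g = sin x - (4/3)sin 2x = f ✓


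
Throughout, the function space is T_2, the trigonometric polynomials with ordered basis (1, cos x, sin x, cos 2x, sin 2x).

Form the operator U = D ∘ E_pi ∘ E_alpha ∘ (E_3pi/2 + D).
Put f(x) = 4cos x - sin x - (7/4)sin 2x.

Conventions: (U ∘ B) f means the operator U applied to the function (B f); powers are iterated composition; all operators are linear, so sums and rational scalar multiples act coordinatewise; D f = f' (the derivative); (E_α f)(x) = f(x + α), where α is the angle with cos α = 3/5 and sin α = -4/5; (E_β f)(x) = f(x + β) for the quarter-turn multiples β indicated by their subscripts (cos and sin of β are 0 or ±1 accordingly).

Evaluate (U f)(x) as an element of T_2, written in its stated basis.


g(x) = -(77/10)cos 2x + (7/5)sin 2x

E_3pi/2 f = cos x + 4sin x + (7/4)sin 2x
D f = -cos x - 4sin x - (7/2)cos 2x
(E_3pi/2 + D) f = -(7/2)cos 2x + (7/4)sin 2x
E_alpha (E_3pi/2 + D) f = -(7/10)cos 2x - (77/20)sin 2x
E_pi (E_alpha ∘ (E_3pi/2 + D)) f = -(7/10)cos 2x - (77/20)sin 2x
D E_pi (E_alpha ∘ (E_3pi/2 + D)) f = -(77/10)cos 2x + (7/5)sin 2x


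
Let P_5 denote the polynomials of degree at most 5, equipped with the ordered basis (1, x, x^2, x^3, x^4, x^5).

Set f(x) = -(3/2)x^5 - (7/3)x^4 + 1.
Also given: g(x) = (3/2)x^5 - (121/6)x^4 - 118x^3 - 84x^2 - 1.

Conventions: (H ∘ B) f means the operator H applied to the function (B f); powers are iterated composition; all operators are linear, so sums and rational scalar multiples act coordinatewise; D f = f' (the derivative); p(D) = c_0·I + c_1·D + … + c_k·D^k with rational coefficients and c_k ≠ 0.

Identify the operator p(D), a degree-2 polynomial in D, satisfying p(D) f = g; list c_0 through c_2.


p(D) = -I + 3·D + 3·D^2, i.e. c_0 = -1, c_1 = 3, c_2 = 3

D^0 f = -(3/2)x^5 - (7/3)x^4 + 1
D^1 f = -(15/2)x^4 - (28/3)x^3
D^2 f = -30x^3 - 28x^2
matching coefficients of g against c_0 f + c_1 Df + … from the top degree down determines the c_i
solution: c_0 = -1, c_1 = 3, c_2 = 3


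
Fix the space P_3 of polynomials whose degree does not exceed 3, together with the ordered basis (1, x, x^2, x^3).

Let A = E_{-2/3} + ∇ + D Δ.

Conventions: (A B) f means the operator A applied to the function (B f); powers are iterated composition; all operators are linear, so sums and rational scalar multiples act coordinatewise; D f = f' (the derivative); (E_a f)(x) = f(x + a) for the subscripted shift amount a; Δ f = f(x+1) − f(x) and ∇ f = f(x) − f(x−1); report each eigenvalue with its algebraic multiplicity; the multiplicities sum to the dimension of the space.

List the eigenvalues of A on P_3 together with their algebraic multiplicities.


λ = 1 (multiplicity 4)

image of 1: 1
image of x: x + 1/3
image of x^2: x^2 + (2/3)x + 13/9
image of x^3: x^3 + x^2 + (13/3)x + 100/27
the matrix is upper triangular; its diagonal is (1, 1, 1, 1)
for a triangular matrix the eigenvalues are the diagonal entries, with algebraic multiplicity their repetition count


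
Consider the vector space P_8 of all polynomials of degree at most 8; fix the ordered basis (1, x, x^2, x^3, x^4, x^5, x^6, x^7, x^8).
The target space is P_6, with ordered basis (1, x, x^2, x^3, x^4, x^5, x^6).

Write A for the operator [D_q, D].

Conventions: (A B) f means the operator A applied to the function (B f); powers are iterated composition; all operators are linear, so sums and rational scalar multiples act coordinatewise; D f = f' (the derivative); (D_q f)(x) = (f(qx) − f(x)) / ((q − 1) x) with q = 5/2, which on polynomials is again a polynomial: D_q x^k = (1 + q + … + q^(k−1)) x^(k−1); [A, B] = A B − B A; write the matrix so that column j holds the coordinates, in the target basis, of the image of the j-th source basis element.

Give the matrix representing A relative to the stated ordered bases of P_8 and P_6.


image of 1: 0
image of x: 0
image of x^2: -3/2
image of x^3: -9x
image of x^4: -(297/8)x^2
image of x^5: -(1047/8)x^3
image of x^6: -(13563/32)x^4
image of x^7: -(5211/4)x^5
image of x^8: -(494877/128)x^6
each image's coordinates form column j of the matrix

the matrix is [[0, 0, -3/2, 0, 0, 0, 0, 0, 0]; [0, 0, 0, -9, 0, 0, 0, 0, 0]; [0, 0, 0, 0, -297/8, 0, 0, 0, 0]; [0, 0, 0, 0, 0, -1047/8, 0, 0, 0]; [0, 0, 0, 0, 0, 0, -13563/32, 0, 0]; [0, 0, 0, 0, 0, 0, 0, -5211/4, 0]; [0, 0, 0, 0, 0, 0, 0, 0, -494877/128]] (rows listed top to bottom)


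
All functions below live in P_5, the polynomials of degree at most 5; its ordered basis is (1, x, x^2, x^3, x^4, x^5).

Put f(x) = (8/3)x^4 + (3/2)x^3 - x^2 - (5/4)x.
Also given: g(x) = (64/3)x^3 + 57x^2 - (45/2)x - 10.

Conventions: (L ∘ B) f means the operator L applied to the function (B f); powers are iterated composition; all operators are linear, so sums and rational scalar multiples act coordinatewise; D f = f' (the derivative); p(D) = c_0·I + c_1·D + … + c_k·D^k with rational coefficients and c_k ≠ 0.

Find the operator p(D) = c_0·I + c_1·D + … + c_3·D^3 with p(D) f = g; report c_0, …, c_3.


p(D) = 2·D + (3/2)·D^2 − (1/2)·D^3, i.e. c_0 = 0, c_1 = 2, c_2 = 3/2, c_3 = -1/2

D^0 f = (8/3)x^4 + (3/2)x^3 - x^2 - (5/4)x
D^1 f = (32/3)x^3 + (9/2)x^2 - 2x - 5/4
D^2 f = 32x^2 + 9x - 2
D^3 f = 64x + 9
matching coefficients of g against c_0 f + c_1 Df + … from the top degree down determines the c_i
solution: c_0 = 0, c_1 = 2, c_2 = 3/2, c_3 = -1/2


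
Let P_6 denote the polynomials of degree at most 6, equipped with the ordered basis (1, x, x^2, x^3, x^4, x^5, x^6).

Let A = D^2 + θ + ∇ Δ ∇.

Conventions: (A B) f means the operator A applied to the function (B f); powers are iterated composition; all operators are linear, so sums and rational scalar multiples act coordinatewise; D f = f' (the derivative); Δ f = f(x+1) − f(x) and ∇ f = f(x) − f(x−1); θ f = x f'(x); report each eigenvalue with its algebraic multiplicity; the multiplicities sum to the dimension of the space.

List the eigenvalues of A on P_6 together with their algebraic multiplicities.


image of 1: 0
image of x: x
image of x^2: 2x^2 + 2
image of x^3: 3x^3 + 6x + 6
image of x^4: 4x^4 + 12x^2 + 24x - 12
image of x^5: 5x^5 + 20x^3 + 60x^2 - 60x + 30
image of x^6: 6x^6 + 30x^4 + 120x^3 - 180x^2 + 180x - 60
the matrix is upper triangular; its diagonal is (0, 1, 2, 3, 4, 5, 6)
for a triangular matrix the eigenvalues are the diagonal entries, with algebraic multiplicity their repetition count

λ = 0 (multiplicity 1), λ = 1 (multiplicity 1), λ = 2 (multiplicity 1), λ = 3 (multiplicity 1), λ = 4 (multiplicity 1), λ = 5 (multiplicity 1), λ = 6 (multiplicity 1)


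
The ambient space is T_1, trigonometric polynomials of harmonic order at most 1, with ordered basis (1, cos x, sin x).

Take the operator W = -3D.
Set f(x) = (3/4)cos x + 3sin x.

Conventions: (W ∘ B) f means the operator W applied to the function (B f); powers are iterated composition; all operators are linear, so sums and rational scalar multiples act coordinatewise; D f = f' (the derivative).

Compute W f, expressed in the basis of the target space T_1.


g(x) = -9cos x + (9/4)sin x

D f = 3cos x - (3/4)sin x
(-3D) f = -9cos x + (9/4)sin x


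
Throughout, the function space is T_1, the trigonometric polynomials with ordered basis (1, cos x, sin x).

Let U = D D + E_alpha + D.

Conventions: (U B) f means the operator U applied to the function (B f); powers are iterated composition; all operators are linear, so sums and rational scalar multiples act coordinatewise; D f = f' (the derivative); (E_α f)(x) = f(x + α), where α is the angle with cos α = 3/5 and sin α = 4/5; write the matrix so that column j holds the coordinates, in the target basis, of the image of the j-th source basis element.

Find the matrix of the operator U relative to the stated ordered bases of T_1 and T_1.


image of 1: 1
image of cos x: -(2/5)cos x - (9/5)sin x
image of sin x: (9/5)cos x - (2/5)sin x
each image's coordinates form column j of the matrix

the matrix is [[1, 0, 0]; [0, -2/5, 9/5]; [0, -9/5, -2/5]] (rows listed top to bottom)


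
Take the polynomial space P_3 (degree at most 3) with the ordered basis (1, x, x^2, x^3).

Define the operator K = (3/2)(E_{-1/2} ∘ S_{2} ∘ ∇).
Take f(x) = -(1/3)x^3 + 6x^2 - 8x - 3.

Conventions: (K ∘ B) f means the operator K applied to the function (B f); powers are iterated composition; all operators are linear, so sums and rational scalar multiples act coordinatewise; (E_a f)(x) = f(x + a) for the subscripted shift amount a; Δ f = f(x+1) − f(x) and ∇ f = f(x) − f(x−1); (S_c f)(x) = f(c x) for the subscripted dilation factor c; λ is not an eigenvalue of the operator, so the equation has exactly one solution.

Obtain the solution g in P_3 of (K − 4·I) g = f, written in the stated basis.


write g with unknown coordinates in the stated basis and equate coefficients in (K − 4·I) g = f
solving from the highest basis element down gives g = (1/12)x^3 - (9/8)x^2 - (1/4)x + 137/64
check: K g = (3/2)x^2 - 9x + 89/16
so K g − 4·g = -(1/3)x^3 + 6x^2 - 8x - 3 = f ✓

g(x) = (1/12)x^3 - (9/8)x^2 - (1/4)x + 137/64
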